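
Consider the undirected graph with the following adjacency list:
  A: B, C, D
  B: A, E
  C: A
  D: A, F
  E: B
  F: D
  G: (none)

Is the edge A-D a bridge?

Yes

Removing A-D leaves no path between A and D: the component count goes from 2 to 3. So it is a bridge.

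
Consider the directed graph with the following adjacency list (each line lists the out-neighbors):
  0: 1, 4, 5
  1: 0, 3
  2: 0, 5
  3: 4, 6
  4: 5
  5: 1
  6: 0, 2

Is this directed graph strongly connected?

Yes

From 2 we can reach every vertex (0, 1, 2, 3, 4, 5, 6), and every vertex can reach 2 (0, 1, 2, 3, 4, 5, 6). So the whole graph is one strongly connected component.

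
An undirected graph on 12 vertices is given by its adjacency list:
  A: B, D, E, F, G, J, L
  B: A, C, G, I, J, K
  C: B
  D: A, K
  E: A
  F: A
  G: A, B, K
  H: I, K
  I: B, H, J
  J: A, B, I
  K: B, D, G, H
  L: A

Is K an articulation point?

No

Deleting K leaves 1 component (was 1) (its neighbors B, D, G, H remain connected to each other), so K is not a cut vertex.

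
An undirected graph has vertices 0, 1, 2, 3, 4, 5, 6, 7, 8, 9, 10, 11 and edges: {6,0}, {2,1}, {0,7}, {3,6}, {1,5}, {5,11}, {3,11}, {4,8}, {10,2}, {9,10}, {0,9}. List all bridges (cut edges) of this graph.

0-7, 4-8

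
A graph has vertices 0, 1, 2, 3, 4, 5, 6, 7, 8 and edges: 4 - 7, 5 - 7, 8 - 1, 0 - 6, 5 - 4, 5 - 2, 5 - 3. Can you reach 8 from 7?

No

The component containing 7 is {2, 3, 4, 5, 7}, and 8 is not in it.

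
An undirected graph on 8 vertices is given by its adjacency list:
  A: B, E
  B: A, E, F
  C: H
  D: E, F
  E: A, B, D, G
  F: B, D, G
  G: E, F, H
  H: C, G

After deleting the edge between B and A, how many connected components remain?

B and A are still connected via B-E-A, so the component count stays at 1.

1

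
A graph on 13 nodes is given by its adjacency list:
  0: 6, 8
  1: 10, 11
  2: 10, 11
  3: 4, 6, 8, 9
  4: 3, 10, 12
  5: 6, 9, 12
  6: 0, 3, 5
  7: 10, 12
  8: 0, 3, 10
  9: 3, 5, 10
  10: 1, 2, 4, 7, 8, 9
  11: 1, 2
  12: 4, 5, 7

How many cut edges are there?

0

The edges on the cycle 10-7-12-4-10 are not bridges since each lies on that cycle.
Every edge lies on some cycle, so there are no bridges.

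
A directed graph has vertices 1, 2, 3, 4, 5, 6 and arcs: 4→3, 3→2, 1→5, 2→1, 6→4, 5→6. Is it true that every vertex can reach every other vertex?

Yes

From 5 we can reach every vertex (1, 2, 3, 4, 5, 6), and every vertex can reach 5 (1, 2, 3, 4, 5, 6). So the whole graph is one strongly connected component.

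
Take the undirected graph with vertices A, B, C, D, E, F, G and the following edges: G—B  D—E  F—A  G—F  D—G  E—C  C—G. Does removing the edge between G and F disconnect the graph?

Yes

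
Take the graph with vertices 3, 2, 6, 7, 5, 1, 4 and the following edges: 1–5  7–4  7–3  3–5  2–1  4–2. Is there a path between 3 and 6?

The component containing 3 is {1, 2, 3, 4, 5, 7}, and 6 is not in it.

No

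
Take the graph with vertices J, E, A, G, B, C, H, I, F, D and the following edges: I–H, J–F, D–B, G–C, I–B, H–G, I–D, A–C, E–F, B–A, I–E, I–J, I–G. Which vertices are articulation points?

I

Removing I increases the component count from 1 to 2, so I is a cut vertex.
By contrast removing A leaves 1 component; it is not a cut vertex. No other vertex is a cut vertex either.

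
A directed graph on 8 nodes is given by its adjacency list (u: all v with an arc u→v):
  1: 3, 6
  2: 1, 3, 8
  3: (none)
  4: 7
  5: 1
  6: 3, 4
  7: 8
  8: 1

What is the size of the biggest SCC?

{1, 4, 6, 7, 8} are all mutually reachable — one SCC of size 5.
{5} is an SCC by itself.
{3} is an SCC by itself.
{2} is an SCC by itself.
The largest has 5 vertices.

5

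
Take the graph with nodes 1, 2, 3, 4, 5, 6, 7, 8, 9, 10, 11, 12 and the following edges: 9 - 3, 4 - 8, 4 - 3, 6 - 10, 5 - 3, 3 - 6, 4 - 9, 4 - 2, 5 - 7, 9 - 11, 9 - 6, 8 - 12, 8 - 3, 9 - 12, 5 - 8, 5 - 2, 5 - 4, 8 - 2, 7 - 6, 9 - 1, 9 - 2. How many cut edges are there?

3

The edges on the cycle 5-4-9-12-8-5 are not bridges since each lies on that cycle.
But removing 10 - 6 disconnects 10 from 6; removing 1 - 9 disconnects 1 from 9; removing 9 - 11 disconnects 9 from 11 — these are bridges.
That makes 3 bridges.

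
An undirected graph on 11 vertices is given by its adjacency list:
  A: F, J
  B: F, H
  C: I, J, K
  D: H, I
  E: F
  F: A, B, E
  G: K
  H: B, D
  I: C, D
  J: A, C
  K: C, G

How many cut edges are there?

3

The edges on the cycle B-F-A-J-C-I-D-H-B are not bridges since each lies on that cycle.
But removing K-C disconnects K from C; removing E-F disconnects E from F; removing K-G disconnects K from G — these are bridges.
That makes 3 bridges.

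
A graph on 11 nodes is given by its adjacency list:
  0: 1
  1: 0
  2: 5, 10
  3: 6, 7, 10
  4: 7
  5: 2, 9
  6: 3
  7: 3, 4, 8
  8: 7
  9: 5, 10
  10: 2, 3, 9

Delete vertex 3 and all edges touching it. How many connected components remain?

4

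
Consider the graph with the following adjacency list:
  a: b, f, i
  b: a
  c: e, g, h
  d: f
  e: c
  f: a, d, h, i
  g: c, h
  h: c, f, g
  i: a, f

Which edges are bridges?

a-b, c-e, d-f, f-h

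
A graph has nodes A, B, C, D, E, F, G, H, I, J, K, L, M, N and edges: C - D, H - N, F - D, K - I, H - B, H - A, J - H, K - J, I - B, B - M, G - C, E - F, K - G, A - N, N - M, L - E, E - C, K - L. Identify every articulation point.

K

Removing K increases the component count from 1 to 2, so K is a cut vertex.
By contrast removing H leaves 1 component; it is not a cut vertex. No other vertex is a cut vertex either.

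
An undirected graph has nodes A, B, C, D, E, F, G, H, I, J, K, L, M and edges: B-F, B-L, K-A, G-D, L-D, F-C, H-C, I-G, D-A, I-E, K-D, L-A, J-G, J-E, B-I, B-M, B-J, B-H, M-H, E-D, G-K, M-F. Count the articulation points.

1

Removing B increases the component count from 1 to 2, so B is a cut vertex.
By contrast removing H leaves 1 component; it is not a cut vertex. No other vertex is a cut vertex either.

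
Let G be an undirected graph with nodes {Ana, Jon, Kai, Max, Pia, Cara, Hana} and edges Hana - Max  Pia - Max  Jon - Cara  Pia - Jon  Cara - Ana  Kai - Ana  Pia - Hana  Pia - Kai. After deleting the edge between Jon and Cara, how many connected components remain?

1

Jon and Cara are still connected via Jon-Pia-Kai-Ana-Cara, so the component count stays at 1.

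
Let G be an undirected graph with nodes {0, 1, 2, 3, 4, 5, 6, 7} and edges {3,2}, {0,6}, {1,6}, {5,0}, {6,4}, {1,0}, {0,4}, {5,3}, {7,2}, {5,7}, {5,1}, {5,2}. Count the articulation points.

Removing 5 increases the component count from 1 to 2, so 5 is a cut vertex.
By contrast removing 4 leaves 1 component; it is not a cut vertex. No other vertex is a cut vertex either.

1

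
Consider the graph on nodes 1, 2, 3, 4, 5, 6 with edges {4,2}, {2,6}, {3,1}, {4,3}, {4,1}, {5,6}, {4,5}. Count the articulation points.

Removing 4 increases the component count from 1 to 2, so 4 is a cut vertex.
By contrast removing 5 leaves 1 component; it is not a cut vertex. No other vertex is a cut vertex either.

1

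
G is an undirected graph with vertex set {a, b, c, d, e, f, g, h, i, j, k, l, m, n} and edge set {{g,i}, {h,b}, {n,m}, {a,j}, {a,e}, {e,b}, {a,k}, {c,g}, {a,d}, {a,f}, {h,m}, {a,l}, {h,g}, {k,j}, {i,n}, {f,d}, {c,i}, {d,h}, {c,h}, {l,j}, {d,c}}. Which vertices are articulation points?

Removing a increases the component count from 1 to 2, so a is a cut vertex.
By contrast removing e leaves 1 component; it is not a cut vertex. No other vertex is a cut vertex either.

a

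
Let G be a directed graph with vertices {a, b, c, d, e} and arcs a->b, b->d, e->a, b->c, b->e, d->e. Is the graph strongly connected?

There is no directed path from c to b, so the graph is not strongly connected.

No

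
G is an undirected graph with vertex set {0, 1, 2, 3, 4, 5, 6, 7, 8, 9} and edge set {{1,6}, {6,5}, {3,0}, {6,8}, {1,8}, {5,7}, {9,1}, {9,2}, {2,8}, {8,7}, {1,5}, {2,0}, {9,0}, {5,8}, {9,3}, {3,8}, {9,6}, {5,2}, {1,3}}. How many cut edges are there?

The edges on the cycle 9-1-5-6-9 are not bridges since each lies on that cycle.
Every edge lies on some cycle, so there are no bridges.

0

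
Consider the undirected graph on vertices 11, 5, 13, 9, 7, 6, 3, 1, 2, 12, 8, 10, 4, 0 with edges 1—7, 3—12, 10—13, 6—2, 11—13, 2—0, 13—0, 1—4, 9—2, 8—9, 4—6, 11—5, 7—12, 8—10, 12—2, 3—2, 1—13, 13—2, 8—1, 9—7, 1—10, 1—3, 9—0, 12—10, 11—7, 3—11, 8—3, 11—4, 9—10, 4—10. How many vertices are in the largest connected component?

14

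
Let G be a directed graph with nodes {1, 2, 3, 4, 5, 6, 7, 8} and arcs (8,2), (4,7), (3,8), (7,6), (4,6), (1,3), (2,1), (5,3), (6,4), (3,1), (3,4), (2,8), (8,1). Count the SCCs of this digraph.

3

{1, 2, 3, 8} are all mutually reachable — one SCC of size 4.
{4, 6, 7} are all mutually reachable — one SCC of size 3.
{5} is an SCC by itself.
That gives 3 strongly connected components.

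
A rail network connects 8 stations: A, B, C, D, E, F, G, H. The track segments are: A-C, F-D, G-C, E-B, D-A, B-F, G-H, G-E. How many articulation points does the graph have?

1

Removing G increases the component count from 1 to 2, so G is a cut vertex.
By contrast removing E leaves 1 component; it is not a cut vertex. No other vertex is a cut vertex either.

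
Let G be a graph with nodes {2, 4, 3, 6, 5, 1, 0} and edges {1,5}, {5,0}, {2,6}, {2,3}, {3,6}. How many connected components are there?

4 is isolated — a component by itself.
Starting from 0 we can reach 0, 1, 5. That is one component of size 3.
Starting from 2 we can reach 2, 3, 6. That is one component of size 3.
Total: 3 components.

3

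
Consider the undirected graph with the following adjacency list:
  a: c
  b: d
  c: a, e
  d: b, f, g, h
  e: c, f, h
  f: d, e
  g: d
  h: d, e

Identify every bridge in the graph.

a-c, b-d, c-e, d-g

The edges on the cycle h-d-f-e-h are not bridges since each lies on that cycle.
But removing g-d disconnects g from d; removing d-b disconnects d from b; removing c-a disconnects c from a; removing c-e disconnects c from e — these are bridges.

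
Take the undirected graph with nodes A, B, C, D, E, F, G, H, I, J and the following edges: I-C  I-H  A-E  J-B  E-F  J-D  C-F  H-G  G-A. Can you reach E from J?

No

The component containing J is {B, D, J}, and E is not in it.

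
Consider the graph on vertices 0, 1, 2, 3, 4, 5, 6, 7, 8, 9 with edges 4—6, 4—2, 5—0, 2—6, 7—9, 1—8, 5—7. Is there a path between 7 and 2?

The component containing 7 is {0, 5, 7, 9}, and 2 is not in it.

No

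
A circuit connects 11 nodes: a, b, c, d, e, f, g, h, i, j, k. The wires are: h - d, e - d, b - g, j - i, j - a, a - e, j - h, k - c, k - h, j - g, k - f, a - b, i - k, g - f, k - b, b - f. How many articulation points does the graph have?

Removing k increases the component count from 1 to 2, so k is a cut vertex.
By contrast removing f leaves 1 component; it is not a cut vertex. No other vertex is a cut vertex either.

1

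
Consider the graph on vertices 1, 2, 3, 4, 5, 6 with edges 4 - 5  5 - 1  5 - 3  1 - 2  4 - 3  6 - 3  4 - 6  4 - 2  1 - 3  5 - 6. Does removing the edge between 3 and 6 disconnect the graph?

No

After removing 3 - 6, the path 3-4-6 still connects them, so the edge is not a bridge.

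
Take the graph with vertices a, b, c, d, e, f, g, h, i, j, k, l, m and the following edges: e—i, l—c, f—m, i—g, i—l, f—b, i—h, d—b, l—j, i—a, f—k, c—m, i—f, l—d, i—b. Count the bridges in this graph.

6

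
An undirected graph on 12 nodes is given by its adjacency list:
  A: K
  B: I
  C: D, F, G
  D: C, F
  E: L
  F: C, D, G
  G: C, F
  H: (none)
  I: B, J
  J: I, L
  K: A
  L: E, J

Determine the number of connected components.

H is isolated — a component by itself.
Starting from A we can reach A, K. That is one component of size 2.
Starting from C we can reach C, D, F, G. That is one component of size 4.
Starting from B we can reach B, E, I, J, L. That is one component of size 5.
Total: 4 components.

4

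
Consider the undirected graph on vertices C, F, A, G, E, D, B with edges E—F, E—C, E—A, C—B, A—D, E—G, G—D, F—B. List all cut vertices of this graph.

Removing E increases the component count from 1 to 2, so E is a cut vertex.
By contrast removing C leaves 1 component; it is not a cut vertex. No other vertex is a cut vertex either.

E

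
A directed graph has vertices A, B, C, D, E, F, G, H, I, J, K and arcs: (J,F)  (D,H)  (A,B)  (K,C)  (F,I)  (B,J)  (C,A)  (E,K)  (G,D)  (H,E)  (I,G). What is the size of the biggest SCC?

11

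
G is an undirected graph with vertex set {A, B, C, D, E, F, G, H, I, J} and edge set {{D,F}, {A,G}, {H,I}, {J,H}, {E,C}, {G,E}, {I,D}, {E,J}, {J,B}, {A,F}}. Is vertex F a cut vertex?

Deleting F leaves 1 component (was 1) (its neighbors A, D remain connected to each other), so F is not a cut vertex.

No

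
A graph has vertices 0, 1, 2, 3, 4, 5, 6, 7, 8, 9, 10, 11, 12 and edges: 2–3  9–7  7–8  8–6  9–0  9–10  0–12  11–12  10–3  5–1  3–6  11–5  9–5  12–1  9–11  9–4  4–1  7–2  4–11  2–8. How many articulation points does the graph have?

1

Removing 9 increases the component count from 1 to 2, so 9 is a cut vertex.
By contrast removing 11 leaves 1 component; it is not a cut vertex. No other vertex is a cut vertex either.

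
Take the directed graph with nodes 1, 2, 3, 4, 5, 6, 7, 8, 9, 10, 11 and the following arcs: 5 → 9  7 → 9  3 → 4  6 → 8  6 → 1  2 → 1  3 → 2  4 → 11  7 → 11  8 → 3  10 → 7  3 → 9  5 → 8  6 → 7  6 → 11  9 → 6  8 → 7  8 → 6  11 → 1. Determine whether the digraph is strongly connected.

No

There is no directed path from 10 to 5, so the graph is not strongly connected.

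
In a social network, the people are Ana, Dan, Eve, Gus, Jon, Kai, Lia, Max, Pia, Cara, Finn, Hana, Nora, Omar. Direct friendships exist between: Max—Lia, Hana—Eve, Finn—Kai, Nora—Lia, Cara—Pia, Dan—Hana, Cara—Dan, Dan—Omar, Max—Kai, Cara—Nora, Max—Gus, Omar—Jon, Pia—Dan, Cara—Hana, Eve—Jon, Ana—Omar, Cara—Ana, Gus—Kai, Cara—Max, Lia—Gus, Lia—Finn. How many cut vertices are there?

Removing Cara increases the component count from 1 to 2, so Cara is a cut vertex.
By contrast removing Jon leaves 1 component; it is not a cut vertex. No other vertex is a cut vertex either.

1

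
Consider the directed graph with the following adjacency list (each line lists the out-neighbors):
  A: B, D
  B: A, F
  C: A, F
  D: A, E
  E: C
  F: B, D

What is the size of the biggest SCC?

6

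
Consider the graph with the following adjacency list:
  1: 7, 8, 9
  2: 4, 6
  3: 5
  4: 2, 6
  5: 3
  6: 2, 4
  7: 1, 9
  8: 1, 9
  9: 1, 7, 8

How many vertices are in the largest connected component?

4

Starting from 3 we can reach 3, 5. That is one component of size 2.
Starting from 2 we can reach 2, 4, 6. That is one component of size 3.
Starting from 1 we can reach 1, 7, 8, 9. That is one component of size 4.
The largest has 4 vertices.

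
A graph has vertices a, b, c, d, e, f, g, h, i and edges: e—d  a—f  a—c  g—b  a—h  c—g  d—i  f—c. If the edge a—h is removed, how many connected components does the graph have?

Before removal there are 2 components.
a—h is a bridge — removing it separates a's side from h's side.
After removal: 3 components.

3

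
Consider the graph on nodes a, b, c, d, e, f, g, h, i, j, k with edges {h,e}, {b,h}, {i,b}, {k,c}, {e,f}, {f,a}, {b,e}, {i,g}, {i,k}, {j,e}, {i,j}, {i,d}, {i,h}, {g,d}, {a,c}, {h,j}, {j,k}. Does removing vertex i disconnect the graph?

Yes

Deleting i raises the number of components from 1 to 2, so i is a cut vertex.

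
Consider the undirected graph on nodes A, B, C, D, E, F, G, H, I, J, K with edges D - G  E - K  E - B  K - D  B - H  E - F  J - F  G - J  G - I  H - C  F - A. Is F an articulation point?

Deleting F raises the number of components from 1 to 2, so F is a cut vertex.

Yes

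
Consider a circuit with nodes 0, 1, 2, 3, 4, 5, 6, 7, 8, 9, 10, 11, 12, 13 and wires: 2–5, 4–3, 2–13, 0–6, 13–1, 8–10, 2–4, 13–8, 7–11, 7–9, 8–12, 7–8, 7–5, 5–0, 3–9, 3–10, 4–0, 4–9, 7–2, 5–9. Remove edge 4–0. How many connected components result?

1

4 and 0 are still connected via 4-2-5-0, so the component count stays at 1.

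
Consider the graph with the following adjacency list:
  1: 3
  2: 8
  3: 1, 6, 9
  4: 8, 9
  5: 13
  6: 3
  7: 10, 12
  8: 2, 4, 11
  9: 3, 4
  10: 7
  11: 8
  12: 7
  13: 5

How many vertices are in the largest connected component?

8

Starting from 5 we can reach 5, 13. That is one component of size 2.
Starting from 7 we can reach 7, 10, 12. That is one component of size 3.
Starting from 1 we can reach 1, 2, 3, 4, 6, 8, 9, 11. That is one component of size 8.
The largest has 8 vertices.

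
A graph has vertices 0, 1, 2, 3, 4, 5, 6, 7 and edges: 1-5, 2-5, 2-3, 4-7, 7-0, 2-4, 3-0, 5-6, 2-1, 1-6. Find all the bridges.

The edges on the cycle 2-4-7-0-3-2 are not bridges since each lies on that cycle.
Every edge lies on some cycle, so there are no bridges.

none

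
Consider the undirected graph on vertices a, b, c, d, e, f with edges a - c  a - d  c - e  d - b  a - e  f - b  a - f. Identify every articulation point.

a

Removing a increases the component count from 1 to 2, so a is a cut vertex.
By contrast removing b leaves 1 component; it is not a cut vertex. No other vertex is a cut vertex either.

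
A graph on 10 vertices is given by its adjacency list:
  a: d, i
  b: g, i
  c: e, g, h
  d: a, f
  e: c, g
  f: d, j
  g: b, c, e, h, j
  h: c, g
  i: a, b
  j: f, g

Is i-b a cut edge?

No

After removing i-b, the path i-a-d-f-j-g-b still connects them, so the edge is not a bridge.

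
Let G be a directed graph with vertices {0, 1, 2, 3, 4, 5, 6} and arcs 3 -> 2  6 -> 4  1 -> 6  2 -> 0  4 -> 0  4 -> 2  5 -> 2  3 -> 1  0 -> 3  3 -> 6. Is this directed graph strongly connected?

There is no directed path from 0 to 5, so the graph is not strongly connected.

No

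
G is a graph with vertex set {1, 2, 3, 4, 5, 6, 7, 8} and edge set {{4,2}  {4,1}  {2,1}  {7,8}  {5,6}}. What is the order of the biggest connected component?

3 is isolated — a component by itself.
Starting from 5 we can reach 5, 6. That is one component of size 2.
Starting from 7 we can reach 7, 8. That is one component of size 2.
Starting from 1 we can reach 1, 2, 4. That is one component of size 3.
The largest has 3 vertices.

3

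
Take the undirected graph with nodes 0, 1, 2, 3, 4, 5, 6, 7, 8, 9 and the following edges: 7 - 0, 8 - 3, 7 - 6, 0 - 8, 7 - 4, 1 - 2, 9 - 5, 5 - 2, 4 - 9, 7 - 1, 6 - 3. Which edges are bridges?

none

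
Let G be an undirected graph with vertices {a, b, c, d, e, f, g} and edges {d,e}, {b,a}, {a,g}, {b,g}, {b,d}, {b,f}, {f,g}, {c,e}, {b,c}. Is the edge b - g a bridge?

No

After removing b - g, the path b-f-g still connects them, so the edge is not a bridge.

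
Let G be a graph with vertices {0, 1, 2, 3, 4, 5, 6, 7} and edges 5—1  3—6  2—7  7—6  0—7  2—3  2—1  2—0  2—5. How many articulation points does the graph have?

1

Removing 2 increases the component count from 2 to 3, so 2 is a cut vertex.
By contrast removing 0 leaves 2 components; it is not a cut vertex. No other vertex is a cut vertex either.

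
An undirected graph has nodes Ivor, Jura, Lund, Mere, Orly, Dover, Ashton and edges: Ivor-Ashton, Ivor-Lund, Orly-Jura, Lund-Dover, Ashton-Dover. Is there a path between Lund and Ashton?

From Lund we can reach Ivor, Lund, Dover, Ashton, which includes Ashton.

Yes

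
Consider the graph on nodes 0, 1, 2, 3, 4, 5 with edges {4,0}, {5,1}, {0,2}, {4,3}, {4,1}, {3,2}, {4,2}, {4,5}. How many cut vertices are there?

1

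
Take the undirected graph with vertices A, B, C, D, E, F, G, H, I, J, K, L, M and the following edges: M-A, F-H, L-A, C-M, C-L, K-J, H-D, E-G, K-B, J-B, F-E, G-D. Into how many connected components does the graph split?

I is isolated — a component by itself.
Starting from B we can reach B, J, K. That is one component of size 3.
Starting from A we can reach A, C, L, M. That is one component of size 4.
Starting from D we can reach D, E, F, G, H. That is one component of size 5.
Total: 4 components.

4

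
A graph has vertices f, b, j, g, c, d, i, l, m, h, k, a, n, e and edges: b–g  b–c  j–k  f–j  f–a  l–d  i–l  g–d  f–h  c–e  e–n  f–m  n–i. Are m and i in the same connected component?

The component containing m is {a, f, h, j, k, m}, and i is not in it.

No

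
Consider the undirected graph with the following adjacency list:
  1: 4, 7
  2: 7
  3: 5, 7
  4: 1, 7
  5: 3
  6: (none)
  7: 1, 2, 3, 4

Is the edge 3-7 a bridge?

Yes

Removing 3-7 leaves no path between 3 and 7: the component count goes from 2 to 3. So it is a bridge.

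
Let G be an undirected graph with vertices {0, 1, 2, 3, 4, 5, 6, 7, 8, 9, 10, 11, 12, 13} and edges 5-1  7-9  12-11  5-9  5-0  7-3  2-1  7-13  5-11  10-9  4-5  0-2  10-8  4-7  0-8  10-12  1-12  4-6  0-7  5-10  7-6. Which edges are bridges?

The edges on the cycle 5-0-2-1-5 are not bridges since each lies on that cycle.
But removing 7-3 disconnects 7 from 3; removing 13-7 disconnects 13 from 7 — these are bridges.

13-7, 3-7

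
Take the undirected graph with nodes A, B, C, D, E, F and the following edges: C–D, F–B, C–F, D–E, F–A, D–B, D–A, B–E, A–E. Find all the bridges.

none

The edges on the cycle C-D-E-A-F-C are not bridges since each lies on that cycle.
Every edge lies on some cycle, so there are no bridges.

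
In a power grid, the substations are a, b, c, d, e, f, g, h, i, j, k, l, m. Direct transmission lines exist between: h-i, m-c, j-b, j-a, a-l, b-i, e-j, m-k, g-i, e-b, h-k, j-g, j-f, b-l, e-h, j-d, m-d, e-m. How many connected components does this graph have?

Starting from a we can reach a, b, c, d, e, f, g, h, i, j, k, l, m. That is one component of size 13.
Total: 1 component.

1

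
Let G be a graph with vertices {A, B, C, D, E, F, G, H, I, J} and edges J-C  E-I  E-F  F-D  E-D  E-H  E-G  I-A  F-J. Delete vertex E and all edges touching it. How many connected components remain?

5

With E gone, the remaining components are: {B}; {G}; {H}; {A, I}; {C, D, F, J}.
That is 5 components.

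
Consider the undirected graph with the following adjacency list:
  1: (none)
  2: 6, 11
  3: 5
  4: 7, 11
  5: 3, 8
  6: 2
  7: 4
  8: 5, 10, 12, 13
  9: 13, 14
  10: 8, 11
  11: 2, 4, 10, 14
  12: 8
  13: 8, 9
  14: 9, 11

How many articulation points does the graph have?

5

Removing 2 increases the component count from 2 to 3, so 2 is a cut vertex.
Removing 4 increases the component count from 2 to 3, so 4 is a cut vertex.
Removing 5 increases the component count from 2 to 3, so 5 is a cut vertex.
Likewise 8, 11 are cut vertices.
By contrast removing 9 leaves 2 components; it is not a cut vertex. No other vertex is a cut vertex either.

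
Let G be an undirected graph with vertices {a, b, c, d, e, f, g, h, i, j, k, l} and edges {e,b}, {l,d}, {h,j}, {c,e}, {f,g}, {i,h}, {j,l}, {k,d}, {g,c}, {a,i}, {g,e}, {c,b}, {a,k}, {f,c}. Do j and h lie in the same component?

From j we can reach a, d, h, i, j, k, l, which includes h.

Yes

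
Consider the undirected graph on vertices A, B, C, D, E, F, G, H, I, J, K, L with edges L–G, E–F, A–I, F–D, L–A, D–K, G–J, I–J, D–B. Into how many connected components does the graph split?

4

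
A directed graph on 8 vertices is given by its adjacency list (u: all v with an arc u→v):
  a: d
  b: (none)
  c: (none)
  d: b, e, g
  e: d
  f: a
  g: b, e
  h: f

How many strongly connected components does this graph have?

6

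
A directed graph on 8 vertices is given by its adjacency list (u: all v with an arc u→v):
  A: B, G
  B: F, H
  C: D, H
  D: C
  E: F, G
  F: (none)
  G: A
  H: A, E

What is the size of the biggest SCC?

5

{A, B, E, G, H} are all mutually reachable — one SCC of size 5.
{C, D} are all mutually reachable — one SCC of size 2.
{F} is an SCC by itself.
The largest has 5 vertices.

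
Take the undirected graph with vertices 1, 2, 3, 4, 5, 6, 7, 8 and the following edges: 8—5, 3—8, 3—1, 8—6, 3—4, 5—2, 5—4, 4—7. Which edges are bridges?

1-3, 2-5, 4-7, 6-8

The edges on the cycle 3-8-5-4-3 are not bridges since each lies on that cycle.
But removing 5—2 disconnects 5 from 2; removing 8—6 disconnects 8 from 6; removing 3—1 disconnects 3 from 1; removing 4—7 disconnects 4 from 7 — these are bridges.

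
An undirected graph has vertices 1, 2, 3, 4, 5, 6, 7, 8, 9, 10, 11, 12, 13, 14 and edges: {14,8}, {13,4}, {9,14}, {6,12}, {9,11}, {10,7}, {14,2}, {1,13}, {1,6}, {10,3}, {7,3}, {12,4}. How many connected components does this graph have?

4

5 is isolated — a component by itself.
Starting from 3 we can reach 3, 7, 10. That is one component of size 3.
Starting from 2 we can reach 2, 8, 9, 11, 14. That is one component of size 5.
Starting from 1 we can reach 1, 4, 6, 12, 13. That is one component of size 5.
Total: 4 components.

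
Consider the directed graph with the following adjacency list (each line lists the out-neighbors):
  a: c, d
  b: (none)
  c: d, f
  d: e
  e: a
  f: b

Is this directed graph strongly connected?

There is no directed path from b to a, so the graph is not strongly connected.

No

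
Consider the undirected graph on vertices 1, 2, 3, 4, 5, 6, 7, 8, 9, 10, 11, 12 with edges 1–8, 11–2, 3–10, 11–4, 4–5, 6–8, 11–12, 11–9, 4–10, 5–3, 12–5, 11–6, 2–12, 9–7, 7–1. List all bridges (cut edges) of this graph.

none

The edges on the cycle 11-9-7-1-8-6-11 are not bridges since each lies on that cycle.
Every edge lies on some cycle, so there are no bridges.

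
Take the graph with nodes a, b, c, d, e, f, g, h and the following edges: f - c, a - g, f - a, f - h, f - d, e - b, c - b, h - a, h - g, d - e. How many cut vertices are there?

1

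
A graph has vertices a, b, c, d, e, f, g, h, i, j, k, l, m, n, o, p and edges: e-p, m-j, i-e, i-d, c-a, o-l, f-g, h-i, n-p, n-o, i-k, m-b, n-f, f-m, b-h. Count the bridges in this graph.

7

The edges on the cycle n-f-m-b-h-i-e-p-n are not bridges since each lies on that cycle.
But removing o-l disconnects o from l; removing f-g disconnects f from g; removing m-j disconnects m from j; removing n-o disconnects n from o — these are bridges.
In total 7 edges are bridges.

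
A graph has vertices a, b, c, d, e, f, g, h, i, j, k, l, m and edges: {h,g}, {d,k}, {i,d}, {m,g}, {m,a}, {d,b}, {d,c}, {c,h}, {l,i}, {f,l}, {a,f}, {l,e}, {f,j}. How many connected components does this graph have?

1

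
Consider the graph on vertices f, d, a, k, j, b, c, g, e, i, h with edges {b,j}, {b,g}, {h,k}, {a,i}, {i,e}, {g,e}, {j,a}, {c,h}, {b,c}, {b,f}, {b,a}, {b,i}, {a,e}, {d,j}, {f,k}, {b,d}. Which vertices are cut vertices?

b

Removing b increases the component count from 1 to 2, so b is a cut vertex.
By contrast removing e leaves 1 component; it is not a cut vertex. No other vertex is a cut vertex either.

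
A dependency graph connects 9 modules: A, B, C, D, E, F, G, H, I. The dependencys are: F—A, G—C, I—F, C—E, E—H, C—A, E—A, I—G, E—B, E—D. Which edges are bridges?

The edges on the cycle C-E-A-C are not bridges since each lies on that cycle.
But removing B—E disconnects B from E; removing H—E disconnects H from E; removing D—E disconnects D from E — these are bridges.

B-E, D-E, E-H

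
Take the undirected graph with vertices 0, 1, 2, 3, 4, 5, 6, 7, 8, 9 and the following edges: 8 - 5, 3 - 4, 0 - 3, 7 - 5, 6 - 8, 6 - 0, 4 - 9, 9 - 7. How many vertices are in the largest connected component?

8

1 is isolated — a component by itself.
2 is isolated — a component by itself.
Starting from 0 we can reach 0, 3, 4, 5, 6, 7, 8, 9. That is one component of size 8.
The largest has 8 vertices.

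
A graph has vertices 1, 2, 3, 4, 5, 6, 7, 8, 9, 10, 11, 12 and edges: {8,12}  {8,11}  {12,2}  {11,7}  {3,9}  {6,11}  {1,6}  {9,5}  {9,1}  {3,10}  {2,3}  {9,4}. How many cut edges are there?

The edges on the cycle 8-12-2-3-9-1-6-11-8 are not bridges since each lies on that cycle.
But removing 5–9 disconnects 5 from 9; removing 10–3 disconnects 10 from 3; removing 4–9 disconnects 4 from 9; removing 7–11 disconnects 7 from 11 — these are bridges.
That makes 4 bridges.

4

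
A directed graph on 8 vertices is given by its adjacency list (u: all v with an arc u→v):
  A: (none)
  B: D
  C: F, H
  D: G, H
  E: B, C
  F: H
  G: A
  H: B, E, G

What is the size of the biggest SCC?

{B, C, D, E, F, H} are all mutually reachable — one SCC of size 6.
{G} is an SCC by itself.
{A} is an SCC by itself.
The largest has 6 vertices.

6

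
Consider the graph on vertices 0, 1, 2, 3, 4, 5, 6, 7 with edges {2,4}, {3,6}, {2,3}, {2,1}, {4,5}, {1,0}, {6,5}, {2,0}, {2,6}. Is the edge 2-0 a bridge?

No

After removing 2-0, the path 2-1-0 still connects them, so the edge is not a bridge.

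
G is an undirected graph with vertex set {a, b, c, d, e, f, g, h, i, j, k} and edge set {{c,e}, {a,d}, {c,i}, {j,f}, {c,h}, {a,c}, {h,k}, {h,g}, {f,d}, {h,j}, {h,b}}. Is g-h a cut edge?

Yes

Removing g-h leaves no path between g and h: the component count goes from 1 to 2. So it is a bridge.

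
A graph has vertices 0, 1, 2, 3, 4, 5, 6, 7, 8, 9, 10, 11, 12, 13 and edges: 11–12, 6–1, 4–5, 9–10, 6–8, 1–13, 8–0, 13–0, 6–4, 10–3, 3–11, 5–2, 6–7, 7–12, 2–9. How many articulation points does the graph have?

1

Removing 6 increases the component count from 1 to 2, so 6 is a cut vertex.
By contrast removing 3 leaves 1 component; it is not a cut vertex. No other vertex is a cut vertex either.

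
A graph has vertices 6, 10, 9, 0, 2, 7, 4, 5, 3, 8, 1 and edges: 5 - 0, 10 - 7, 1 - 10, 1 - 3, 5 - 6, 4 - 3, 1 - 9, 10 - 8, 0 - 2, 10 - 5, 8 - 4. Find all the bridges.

0-2, 0-5, 1-9, 10-5, 10-7, 5-6

The edges on the cycle 1-10-8-4-3-1 are not bridges since each lies on that cycle.
But removing 10 - 7 disconnects 10 from 7; removing 1 - 9 disconnects 1 from 9; removing 2 - 0 disconnects 2 from 0; removing 10 - 5 disconnects 10 from 5 — these are bridges.
In total 6 edges are bridges.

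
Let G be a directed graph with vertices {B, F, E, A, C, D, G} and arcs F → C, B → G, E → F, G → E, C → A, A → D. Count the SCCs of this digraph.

7

{C} is an SCC by itself.
{E} is an SCC by itself.
{G} is an SCC by itself.
{A} is an SCC by itself.
{B} is an SCC by itself.
(and 2 more singleton SCCs)
That gives 7 strongly connected components.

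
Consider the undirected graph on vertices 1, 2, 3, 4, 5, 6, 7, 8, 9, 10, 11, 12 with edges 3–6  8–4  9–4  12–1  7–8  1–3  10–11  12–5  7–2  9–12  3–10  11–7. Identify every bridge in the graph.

The edges on the cycle 9-12-1-3-10-11-7-8-4-9 are not bridges since each lies on that cycle.
But removing 2–7 disconnects 2 from 7; removing 6–3 disconnects 6 from 3; removing 12–5 disconnects 12 from 5 — these are bridges.

12-5, 2-7, 3-6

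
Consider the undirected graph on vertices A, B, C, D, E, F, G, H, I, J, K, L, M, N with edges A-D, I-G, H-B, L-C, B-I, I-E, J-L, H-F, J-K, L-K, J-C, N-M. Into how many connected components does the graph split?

4

Starting from M we can reach M, N. That is one component of size 2.
Starting from A we can reach A, D. That is one component of size 2.
Starting from C we can reach C, J, K, L. That is one component of size 4.
Starting from B we can reach B, E, F, G, H, I. That is one component of size 6.
Total: 4 components.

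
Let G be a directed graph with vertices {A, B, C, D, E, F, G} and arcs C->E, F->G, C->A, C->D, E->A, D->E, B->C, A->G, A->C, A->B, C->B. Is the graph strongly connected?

No

There is no directed path from C to F, so the graph is not strongly connected.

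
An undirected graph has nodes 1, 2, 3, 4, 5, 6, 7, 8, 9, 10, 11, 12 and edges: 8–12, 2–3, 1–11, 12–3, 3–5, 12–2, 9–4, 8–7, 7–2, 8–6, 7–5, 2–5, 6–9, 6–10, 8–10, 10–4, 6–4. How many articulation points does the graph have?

1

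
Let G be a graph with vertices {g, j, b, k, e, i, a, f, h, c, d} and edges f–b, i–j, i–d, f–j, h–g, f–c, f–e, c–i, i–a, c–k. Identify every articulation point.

c, f, i

Removing c increases the component count from 2 to 3, so c is a cut vertex.
Removing f increases the component count from 2 to 4, so f is a cut vertex.
Removing i increases the component count from 2 to 4, so i is a cut vertex.
By contrast removing j leaves 2 components; it is not a cut vertex. No other vertex is a cut vertex either.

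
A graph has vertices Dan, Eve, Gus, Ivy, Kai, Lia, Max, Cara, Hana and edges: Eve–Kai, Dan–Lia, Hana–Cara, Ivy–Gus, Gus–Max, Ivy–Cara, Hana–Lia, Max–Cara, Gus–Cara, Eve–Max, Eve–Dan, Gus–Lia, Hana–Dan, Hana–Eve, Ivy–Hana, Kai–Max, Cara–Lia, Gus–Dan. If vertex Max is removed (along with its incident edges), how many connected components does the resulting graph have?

1

With Max gone, the remaining components are: {Dan, Eve, Gus, Ivy, Kai, Lia, Cara, Hana}.
That is 1 component.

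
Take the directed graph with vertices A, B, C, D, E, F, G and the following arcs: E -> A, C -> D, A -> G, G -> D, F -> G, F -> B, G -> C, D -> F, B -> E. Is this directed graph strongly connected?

Yes

From B we can reach every vertex (A, B, C, D, E, F, G), and every vertex can reach B (A, B, C, D, E, F, G). So the whole graph is one strongly connected component.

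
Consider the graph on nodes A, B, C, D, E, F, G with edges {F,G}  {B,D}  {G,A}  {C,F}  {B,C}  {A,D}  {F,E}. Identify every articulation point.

F

Removing F increases the component count from 1 to 2, so F is a cut vertex.
By contrast removing C leaves 1 component; it is not a cut vertex. No other vertex is a cut vertex either.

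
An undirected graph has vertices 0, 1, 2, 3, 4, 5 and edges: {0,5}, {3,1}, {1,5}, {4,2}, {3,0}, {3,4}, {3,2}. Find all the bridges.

none

The edges on the cycle 3-4-2-3 are not bridges since each lies on that cycle.
Every edge lies on some cycle, so there are no bridges.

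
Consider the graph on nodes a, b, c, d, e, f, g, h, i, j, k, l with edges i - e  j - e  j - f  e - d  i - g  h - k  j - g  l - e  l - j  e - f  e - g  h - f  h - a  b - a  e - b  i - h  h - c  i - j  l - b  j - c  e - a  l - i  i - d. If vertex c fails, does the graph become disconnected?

No

Deleting c leaves 1 component (was 1) (its neighbors h, j remain connected to each other), so c is not a cut vertex.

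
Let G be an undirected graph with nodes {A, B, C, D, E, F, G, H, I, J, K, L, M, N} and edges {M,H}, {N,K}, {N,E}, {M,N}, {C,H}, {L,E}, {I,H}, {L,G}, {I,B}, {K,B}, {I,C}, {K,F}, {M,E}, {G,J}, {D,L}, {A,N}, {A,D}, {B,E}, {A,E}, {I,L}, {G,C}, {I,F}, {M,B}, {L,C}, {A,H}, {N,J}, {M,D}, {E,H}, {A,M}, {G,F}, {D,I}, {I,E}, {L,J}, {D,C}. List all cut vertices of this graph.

Removing E, for instance, still leaves 1 component. No single vertex removal increases the component count — the graph has no articulation points.

none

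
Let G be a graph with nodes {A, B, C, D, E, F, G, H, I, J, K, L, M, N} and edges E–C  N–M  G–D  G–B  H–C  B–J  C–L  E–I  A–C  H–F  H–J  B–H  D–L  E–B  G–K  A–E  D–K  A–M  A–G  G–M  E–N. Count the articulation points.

2

Removing E increases the component count from 1 to 2, so E is a cut vertex.
Removing H increases the component count from 1 to 2, so H is a cut vertex.
By contrast removing K leaves 1 component; it is not a cut vertex. No other vertex is a cut vertex either.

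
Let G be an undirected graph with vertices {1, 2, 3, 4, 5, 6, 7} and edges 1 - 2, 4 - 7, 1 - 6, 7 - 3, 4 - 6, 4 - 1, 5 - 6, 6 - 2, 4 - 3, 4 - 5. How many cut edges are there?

0

The edges on the cycle 4-7-3-4 are not bridges since each lies on that cycle.
Every edge lies on some cycle, so there are no bridges.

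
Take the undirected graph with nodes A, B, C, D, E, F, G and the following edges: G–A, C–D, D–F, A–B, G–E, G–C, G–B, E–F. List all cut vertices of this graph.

Removing G increases the component count from 1 to 2, so G is a cut vertex.
By contrast removing C leaves 1 component; it is not a cut vertex. No other vertex is a cut vertex either.

G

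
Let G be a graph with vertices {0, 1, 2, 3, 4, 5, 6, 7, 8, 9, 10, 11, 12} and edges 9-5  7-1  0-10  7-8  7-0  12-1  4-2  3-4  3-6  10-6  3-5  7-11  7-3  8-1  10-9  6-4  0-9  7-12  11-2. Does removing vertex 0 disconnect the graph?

No

Deleting 0 leaves 1 component (was 1) (its neighbors 7, 9, 10 remain connected to each other), so 0 is not a cut vertex.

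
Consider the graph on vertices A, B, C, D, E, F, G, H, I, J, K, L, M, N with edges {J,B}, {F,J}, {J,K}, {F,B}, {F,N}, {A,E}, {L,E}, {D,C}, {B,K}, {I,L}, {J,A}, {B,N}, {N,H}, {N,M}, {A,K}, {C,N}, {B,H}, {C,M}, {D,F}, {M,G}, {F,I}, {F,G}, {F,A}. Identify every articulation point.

Removing F, for instance, still leaves 1 component. No single vertex removal increases the component count — the graph has no articulation points.

none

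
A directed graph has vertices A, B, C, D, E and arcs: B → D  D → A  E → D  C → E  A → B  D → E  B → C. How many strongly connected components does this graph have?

1

{A, B, C, D, E} are all mutually reachable — one SCC of size 5.
That gives 1 strongly connected component.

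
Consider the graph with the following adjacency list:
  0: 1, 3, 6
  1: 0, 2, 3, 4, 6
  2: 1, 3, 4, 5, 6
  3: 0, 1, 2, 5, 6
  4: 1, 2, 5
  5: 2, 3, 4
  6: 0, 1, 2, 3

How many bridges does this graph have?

0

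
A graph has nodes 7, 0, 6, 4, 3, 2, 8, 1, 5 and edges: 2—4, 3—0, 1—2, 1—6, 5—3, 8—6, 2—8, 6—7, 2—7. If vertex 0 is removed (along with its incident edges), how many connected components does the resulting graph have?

With 0 gone, the remaining components are: {3, 5}; {1, 2, 4, 6, 7, 8}.
That is 2 components.

2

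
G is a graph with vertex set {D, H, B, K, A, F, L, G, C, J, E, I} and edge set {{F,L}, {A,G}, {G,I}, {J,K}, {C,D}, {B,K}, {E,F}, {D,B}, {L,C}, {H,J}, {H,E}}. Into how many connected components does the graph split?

Starting from A we can reach A, G, I. That is one component of size 3.
Starting from B we can reach B, C, D, E, F, H, J, K, L. That is one component of size 9.
Total: 2 components.

2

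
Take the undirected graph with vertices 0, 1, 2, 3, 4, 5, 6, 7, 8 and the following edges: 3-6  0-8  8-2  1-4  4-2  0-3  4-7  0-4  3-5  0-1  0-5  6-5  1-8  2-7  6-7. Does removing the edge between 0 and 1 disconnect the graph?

No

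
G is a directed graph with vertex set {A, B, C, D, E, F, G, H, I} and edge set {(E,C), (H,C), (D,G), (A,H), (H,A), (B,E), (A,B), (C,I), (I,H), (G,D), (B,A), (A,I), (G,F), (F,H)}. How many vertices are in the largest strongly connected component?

{A, B, C, E, H, I} are all mutually reachable — one SCC of size 6.
{D, G} are all mutually reachable — one SCC of size 2.
{F} is an SCC by itself.
The largest has 6 vertices.

6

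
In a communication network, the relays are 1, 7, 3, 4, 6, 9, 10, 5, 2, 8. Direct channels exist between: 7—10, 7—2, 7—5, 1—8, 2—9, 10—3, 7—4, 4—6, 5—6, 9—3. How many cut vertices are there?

1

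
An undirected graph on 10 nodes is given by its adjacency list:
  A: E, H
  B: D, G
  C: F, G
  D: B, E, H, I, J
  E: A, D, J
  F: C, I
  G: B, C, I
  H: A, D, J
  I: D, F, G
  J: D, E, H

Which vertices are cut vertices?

D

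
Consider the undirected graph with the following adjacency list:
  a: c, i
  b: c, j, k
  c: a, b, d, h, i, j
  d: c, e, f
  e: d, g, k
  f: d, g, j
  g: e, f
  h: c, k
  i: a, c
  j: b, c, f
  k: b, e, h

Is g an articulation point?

Deleting g leaves 1 component (was 1) (its neighbors e, f remain connected to each other), so g is not a cut vertex.

No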